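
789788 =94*8402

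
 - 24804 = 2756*( - 9 ) 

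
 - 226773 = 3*(-75591 )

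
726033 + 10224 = 736257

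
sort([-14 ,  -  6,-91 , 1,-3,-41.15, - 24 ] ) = [ -91,-41.15, - 24, - 14, - 6 , - 3, 1]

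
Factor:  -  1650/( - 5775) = 2^1*7^( - 1)=2/7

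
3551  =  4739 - 1188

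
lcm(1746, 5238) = 5238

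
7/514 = 7/514 = 0.01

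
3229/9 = 358+7/9  =  358.78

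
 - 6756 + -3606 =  - 10362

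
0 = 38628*0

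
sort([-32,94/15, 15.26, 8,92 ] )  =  [-32,94/15,8, 15.26,  92 ] 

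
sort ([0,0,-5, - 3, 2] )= [-5, - 3,0,0, 2]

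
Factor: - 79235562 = -2^1*3^1*7^1*1886561^1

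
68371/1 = 68371 = 68371.00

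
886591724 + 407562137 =1294153861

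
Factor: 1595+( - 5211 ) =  - 2^5*113^1  =  -3616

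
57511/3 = 19170+1/3 = 19170.33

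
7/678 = 7/678  =  0.01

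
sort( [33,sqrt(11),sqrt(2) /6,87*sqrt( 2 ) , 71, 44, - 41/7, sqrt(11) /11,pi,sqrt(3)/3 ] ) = [ - 41/7, sqrt(2)/6 , sqrt( 11)/11,sqrt ( 3) /3 , pi , sqrt( 11) , 33,  44, 71,  87*sqrt(2)]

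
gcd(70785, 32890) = 715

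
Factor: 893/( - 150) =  - 2^( - 1)*3^( - 1) * 5^( -2 )*19^1 * 47^1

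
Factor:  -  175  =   - 5^2*7^1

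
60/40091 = 60/40091 = 0.00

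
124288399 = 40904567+83383832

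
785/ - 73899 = - 1 + 73114/73899 =- 0.01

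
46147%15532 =15083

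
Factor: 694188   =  2^2*3^2*11^1*1753^1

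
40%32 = 8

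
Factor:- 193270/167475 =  - 2^1*3^( - 1)*5^( - 1)*29^( - 1)*251^1 = - 502/435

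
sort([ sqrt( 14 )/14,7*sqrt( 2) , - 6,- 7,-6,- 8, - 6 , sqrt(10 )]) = [  -  8, - 7, - 6, - 6, - 6, sqrt(14 ) /14 , sqrt(10 ), 7 * sqrt(2)] 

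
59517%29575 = 367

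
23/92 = 1/4 = 0.25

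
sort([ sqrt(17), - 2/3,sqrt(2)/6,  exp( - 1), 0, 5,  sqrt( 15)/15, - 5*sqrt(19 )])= [ - 5*sqrt( 19 ), - 2/3, 0,sqrt(2)/6,sqrt(15)/15, exp(-1), sqrt(17),5]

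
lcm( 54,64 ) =1728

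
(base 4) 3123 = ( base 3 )22010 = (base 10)219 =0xdb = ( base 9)263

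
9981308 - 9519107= 462201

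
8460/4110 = 282/137 = 2.06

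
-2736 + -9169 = -11905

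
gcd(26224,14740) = 44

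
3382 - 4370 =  - 988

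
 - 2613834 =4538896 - 7152730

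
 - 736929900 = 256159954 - 993089854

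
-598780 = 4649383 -5248163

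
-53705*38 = -2040790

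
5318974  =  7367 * 722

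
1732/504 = 3 + 55/126= 3.44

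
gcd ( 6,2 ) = 2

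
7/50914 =7/50914 = 0.00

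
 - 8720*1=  - 8720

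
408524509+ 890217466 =1298741975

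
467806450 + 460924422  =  928730872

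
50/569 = 50/569 =0.09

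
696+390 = 1086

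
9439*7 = 66073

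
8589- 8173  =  416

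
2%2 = 0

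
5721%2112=1497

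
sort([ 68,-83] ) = [  -  83, 68 ]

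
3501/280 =12 + 141/280 = 12.50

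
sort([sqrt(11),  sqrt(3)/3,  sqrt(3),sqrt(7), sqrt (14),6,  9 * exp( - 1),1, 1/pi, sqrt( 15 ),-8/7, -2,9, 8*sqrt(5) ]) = [  -  2, - 8/7 , 1/pi,sqrt(3 ) /3, 1,sqrt(3 ), sqrt(7),  9*exp( -1), sqrt(11), sqrt(14) , sqrt( 15),6,  9, 8  *  sqrt( 5)] 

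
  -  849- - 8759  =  7910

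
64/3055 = 64/3055 = 0.02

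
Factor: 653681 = 7^1*93383^1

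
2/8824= 1/4412 = 0.00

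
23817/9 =2646+ 1/3 = 2646.33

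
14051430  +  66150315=80201745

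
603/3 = 201 = 201.00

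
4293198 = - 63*( - 68146 ) 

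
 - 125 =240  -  365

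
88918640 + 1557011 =90475651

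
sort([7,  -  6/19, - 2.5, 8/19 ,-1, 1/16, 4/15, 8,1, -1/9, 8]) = [ - 2.5,-1, - 6/19, - 1/9,1/16, 4/15, 8/19, 1, 7, 8 , 8 ]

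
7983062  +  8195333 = 16178395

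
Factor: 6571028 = 2^2* 307^1*5351^1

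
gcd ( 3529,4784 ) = 1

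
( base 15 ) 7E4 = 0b11011111101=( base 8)3375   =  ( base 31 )1QM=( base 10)1789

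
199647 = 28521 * 7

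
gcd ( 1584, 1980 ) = 396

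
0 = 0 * 89327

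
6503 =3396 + 3107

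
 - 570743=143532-714275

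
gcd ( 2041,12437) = 1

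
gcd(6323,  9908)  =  1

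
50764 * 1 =50764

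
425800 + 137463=563263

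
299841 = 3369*89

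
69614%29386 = 10842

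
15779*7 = 110453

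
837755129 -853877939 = - 16122810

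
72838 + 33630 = 106468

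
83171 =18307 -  - 64864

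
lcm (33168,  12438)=99504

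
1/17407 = 1/17407 = 0.00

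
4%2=0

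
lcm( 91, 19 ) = 1729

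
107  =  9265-9158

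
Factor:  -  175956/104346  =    -  2^1*3^( - 1 )*17^(  -  1)*43^1 = -86/51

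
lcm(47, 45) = 2115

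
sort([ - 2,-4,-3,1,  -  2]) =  [ - 4, - 3, - 2, - 2,1]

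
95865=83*1155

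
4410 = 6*735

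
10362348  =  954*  10862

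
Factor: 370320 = 2^4 * 3^1*5^1*1543^1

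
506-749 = -243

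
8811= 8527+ 284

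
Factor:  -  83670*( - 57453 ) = 4807092510  =  2^1*3^2*5^1*11^1*1741^1*2789^1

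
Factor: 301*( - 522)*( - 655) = 2^1*3^2 * 5^1 * 7^1*29^1*43^1 * 131^1= 102914910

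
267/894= 89/298=0.30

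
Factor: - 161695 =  - 5^1*73^1*443^1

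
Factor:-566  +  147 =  - 419 = - 419^1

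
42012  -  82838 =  - 40826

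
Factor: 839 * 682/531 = 572198/531 = 2^1*3^( - 2)*11^1*31^1*59^( - 1) * 839^1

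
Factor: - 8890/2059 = - 2^1*5^1 * 7^1*29^( - 1 )*71^( - 1)* 127^1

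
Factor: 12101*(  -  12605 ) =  - 5^1*2521^1*12101^1 = - 152533105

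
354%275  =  79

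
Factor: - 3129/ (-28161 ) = 1/9 =3^( - 2) 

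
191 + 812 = 1003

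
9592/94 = 102+2/47=102.04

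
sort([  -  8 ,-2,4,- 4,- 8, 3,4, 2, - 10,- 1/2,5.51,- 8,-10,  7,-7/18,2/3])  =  [ - 10, - 10,-8,-8,- 8, - 4,-2,- 1/2,-7/18, 2/3,2, 3,4,4,5.51, 7 ] 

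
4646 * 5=23230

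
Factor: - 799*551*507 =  - 223206243 = - 3^1*13^2*17^1 * 19^1*29^1 * 47^1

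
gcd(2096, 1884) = 4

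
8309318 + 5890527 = 14199845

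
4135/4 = 1033 + 3/4= 1033.75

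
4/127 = 4/127  =  0.03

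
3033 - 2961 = 72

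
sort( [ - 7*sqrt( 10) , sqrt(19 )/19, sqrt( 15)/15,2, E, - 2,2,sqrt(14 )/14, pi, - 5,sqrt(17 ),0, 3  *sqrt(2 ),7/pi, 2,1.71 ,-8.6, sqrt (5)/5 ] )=[-7*sqrt ( 10), - 8.6 , - 5,-2, 0, sqrt ( 19) /19, sqrt ( 15 ) /15, sqrt( 14 ) /14 , sqrt( 5)/5, 1.71,2,  2,2,  7/pi  ,  E,pi,sqrt ( 17), 3 * sqrt ( 2)] 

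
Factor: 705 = 3^1*5^1*47^1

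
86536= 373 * 232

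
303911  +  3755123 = 4059034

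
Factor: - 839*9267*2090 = -2^1*3^1*5^1*11^1*19^1*839^1*3089^1 = - 16249777170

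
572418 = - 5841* ( - 98 ) 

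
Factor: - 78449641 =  - 103^1*433^1*1759^1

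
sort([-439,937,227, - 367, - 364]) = [ - 439, - 367, - 364, 227,  937 ] 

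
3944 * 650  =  2563600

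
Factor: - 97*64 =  - 6208 = -2^6*97^1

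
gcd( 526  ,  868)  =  2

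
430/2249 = 430/2249 =0.19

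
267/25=267/25 = 10.68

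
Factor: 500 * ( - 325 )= - 162500 = - 2^2*5^5*13^1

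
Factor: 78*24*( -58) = - 2^5 * 3^2*13^1 * 29^1 = - 108576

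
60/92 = 15/23 = 0.65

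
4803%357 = 162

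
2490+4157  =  6647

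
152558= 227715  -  75157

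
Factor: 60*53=2^2*3^1*5^1*53^1= 3180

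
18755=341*55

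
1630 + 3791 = 5421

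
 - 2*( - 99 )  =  198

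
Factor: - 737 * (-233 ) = 171721 = 11^1*67^1*233^1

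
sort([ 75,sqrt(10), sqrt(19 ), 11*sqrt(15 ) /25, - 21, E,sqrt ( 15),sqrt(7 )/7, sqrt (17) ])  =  [ - 21,sqrt ( 7) /7,  11*sqrt ( 15)/25, E, sqrt(10 ),  sqrt( 15 ),sqrt(17), sqrt(19 ), 75]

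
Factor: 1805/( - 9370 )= -361/1874 = - 2^(-1 )*19^2*937^( - 1)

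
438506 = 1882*233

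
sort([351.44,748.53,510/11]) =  [ 510/11, 351.44,  748.53] 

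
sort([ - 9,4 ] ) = [ - 9, 4] 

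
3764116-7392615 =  - 3628499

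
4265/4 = 4265/4 = 1066.25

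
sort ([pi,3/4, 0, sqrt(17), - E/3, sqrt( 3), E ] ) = [  -  E/3 , 0, 3/4 , sqrt( 3),E, pi, sqrt(17 ) ]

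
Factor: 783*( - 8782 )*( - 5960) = 40982783760 = 2^4*3^3*5^1*29^1*149^1*4391^1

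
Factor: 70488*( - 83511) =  - 2^3 *3^6 * 11^1*89^1*1031^1 = -5886523368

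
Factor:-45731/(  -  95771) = 7^1*13^( - 1 ) * 47^1*53^( - 1) =329/689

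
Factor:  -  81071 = - 81071^1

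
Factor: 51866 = 2^1*25933^1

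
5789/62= 93 + 23/62 = 93.37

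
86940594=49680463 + 37260131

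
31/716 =31/716 = 0.04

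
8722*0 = 0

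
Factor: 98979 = 3^1*32993^1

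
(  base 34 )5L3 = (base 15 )1dd2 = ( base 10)6497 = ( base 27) 8OH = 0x1961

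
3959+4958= 8917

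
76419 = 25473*3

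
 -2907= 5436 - 8343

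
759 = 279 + 480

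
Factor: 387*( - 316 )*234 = -28616328= - 2^3*3^4*13^1*43^1*79^1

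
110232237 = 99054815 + 11177422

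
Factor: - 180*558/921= - 2^3*3^3*5^1*31^1*307^(-1 ) = - 33480/307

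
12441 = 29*429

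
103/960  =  103/960 = 0.11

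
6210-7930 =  - 1720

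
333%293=40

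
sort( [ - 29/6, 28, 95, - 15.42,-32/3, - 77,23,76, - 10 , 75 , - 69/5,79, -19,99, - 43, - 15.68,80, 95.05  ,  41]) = [ - 77, - 43,-19, - 15.68 , - 15.42, - 69/5,- 32/3, - 10, - 29/6,  23,28,41, 75, 76,79, 80,95, 95.05 , 99]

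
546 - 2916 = -2370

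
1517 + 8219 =9736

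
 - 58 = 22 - 80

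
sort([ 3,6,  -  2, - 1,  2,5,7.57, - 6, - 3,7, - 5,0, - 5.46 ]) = [- 6, - 5.46,-5 , - 3, - 2,  -  1, 0, 2,3,5,  6, 7,7.57 ] 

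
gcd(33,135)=3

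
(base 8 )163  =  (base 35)3a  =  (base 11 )a5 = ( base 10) 115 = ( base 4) 1303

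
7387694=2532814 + 4854880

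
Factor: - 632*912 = -2^7*3^1 *19^1*79^1 = - 576384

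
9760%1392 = 16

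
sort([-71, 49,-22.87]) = [ - 71, - 22.87,49]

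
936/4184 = 117/523 = 0.22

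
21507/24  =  7169/8 = 896.12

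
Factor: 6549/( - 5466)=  - 2183/1822 = -2^( - 1 )*37^1*59^1*911^ (-1) 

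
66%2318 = 66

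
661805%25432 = 573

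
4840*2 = 9680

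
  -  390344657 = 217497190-607841847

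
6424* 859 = 5518216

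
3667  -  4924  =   - 1257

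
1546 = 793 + 753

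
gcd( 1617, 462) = 231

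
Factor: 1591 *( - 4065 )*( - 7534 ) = 2^1*3^1 * 5^1*37^1*43^1 * 271^1*3767^1 = 48725504610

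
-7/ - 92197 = 1/13171 = 0.00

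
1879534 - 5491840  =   - 3612306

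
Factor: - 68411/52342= -2^( - 1)*7^1*29^1*337^1*26171^(-1)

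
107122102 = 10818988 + 96303114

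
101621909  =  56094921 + 45526988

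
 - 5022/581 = -5022/581  =  - 8.64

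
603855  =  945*639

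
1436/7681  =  1436/7681 = 0.19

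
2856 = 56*51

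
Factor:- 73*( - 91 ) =7^1*13^1*73^1 = 6643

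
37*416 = 15392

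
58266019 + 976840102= 1035106121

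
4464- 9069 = - 4605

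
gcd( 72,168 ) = 24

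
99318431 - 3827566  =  95490865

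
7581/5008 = 1 + 2573/5008 = 1.51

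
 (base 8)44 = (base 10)36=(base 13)2A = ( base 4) 210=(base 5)121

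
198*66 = 13068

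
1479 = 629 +850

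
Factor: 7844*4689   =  36780516 = 2^2*3^2*37^1*53^1*521^1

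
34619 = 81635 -47016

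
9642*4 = 38568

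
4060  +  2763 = 6823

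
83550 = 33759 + 49791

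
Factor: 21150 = 2^1*3^2*5^2*47^1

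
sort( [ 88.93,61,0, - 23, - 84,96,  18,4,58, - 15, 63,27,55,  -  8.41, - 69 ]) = [ - 84, - 69, - 23, - 15, - 8.41,0,4,18,27,55, 58,61,63, 88.93,96]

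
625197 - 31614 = 593583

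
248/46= 124/23 =5.39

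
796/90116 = 199/22529 = 0.01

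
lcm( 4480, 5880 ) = 94080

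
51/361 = 51/361 =0.14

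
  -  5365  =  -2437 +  - 2928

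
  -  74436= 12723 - 87159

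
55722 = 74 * 753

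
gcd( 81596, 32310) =2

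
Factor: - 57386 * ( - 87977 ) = 5048648122 = 2^1*7^1*4099^1*87977^1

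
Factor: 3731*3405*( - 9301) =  - 118160415555 =-3^1 * 5^1*7^1*13^1*41^1 * 71^1*131^1*227^1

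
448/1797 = 448/1797 = 0.25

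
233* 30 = 6990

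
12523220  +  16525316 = 29048536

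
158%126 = 32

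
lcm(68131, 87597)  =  613179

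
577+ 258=835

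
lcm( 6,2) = 6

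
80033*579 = 46339107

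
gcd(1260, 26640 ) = 180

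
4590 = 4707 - 117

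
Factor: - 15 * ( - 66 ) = 2^1*3^2*5^1*11^1 = 990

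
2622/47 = 55 + 37/47 =55.79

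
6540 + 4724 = 11264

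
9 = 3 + 6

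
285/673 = 285/673 = 0.42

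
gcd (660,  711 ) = 3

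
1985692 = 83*23924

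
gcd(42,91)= 7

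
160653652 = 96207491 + 64446161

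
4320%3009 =1311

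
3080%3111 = 3080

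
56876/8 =14219/2 = 7109.50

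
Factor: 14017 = 107^1 * 131^1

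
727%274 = 179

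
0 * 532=0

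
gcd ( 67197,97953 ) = 3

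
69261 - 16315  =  52946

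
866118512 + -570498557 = 295619955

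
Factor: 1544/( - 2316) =-2^1*3^( - 1) = - 2/3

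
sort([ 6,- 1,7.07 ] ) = [ - 1,6,  7.07] 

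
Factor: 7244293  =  7^1*167^1*6197^1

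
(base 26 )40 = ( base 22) 4g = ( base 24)48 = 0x68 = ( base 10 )104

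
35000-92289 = -57289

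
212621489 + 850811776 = 1063433265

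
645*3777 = 2436165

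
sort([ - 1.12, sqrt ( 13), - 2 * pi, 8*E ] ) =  [-2*pi, - 1.12, sqrt(13), 8 * E]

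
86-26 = 60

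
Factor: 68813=68813^1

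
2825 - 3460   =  -635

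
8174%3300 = 1574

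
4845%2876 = 1969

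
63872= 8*7984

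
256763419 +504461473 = 761224892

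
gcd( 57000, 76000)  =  19000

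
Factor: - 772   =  -2^2*193^1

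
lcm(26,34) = 442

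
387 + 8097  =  8484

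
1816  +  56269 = 58085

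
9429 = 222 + 9207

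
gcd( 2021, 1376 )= 43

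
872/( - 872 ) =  - 1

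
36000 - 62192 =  - 26192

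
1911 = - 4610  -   - 6521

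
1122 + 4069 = 5191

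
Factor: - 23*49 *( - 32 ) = 2^5*7^2*23^1  =  36064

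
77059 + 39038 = 116097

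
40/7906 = 20/3953 =0.01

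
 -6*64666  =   - 387996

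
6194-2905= 3289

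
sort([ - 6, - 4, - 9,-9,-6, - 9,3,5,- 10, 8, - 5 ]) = [ - 10 , - 9 , - 9,-9, - 6 , - 6, - 5,-4,3,5,8]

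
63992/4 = 15998  =  15998.00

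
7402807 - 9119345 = - 1716538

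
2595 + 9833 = 12428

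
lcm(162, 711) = 12798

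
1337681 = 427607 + 910074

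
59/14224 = 59/14224=   0.00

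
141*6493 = 915513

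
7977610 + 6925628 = 14903238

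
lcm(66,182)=6006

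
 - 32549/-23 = 32549/23  =  1415.17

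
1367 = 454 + 913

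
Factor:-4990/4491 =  - 2^1* 3^( - 2)*5^1 = - 10/9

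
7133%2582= 1969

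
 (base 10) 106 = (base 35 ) 31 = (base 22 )4i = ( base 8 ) 152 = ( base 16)6A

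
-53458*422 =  - 22559276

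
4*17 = 68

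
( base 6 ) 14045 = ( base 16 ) 88d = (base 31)28J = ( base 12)1325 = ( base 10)2189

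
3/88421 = 3/88421 = 0.00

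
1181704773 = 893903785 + 287800988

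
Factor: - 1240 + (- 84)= - 2^2*331^1 = -1324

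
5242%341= 127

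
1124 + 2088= 3212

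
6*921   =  5526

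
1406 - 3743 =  - 2337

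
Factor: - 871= - 13^1*67^1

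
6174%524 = 410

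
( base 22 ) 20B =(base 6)4311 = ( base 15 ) 454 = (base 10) 979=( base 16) 3D3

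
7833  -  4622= 3211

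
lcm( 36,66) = 396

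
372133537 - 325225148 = 46908389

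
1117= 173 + 944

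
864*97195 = 83976480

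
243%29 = 11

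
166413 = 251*663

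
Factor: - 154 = -2^1 * 7^1 *11^1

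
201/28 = 201/28 = 7.18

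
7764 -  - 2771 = 10535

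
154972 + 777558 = 932530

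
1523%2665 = 1523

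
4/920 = 1/230 = 0.00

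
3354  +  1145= 4499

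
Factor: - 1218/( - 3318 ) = 29/79= 29^1 * 79^( - 1 )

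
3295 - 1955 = 1340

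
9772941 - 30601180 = - 20828239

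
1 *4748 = 4748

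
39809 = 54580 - 14771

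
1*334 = 334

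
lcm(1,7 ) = 7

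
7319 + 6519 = 13838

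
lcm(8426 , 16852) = 16852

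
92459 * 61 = 5639999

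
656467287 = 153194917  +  503272370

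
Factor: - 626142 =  - 2^1*3^1*11^1*53^1*179^1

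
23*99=2277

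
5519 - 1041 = 4478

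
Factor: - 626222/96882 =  - 313111/48441 = - 3^(-1 )*67^(-1)*241^( - 1)*353^1*887^1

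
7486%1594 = 1110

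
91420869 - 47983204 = 43437665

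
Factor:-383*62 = - 2^1*31^1*383^1 = - 23746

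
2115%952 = 211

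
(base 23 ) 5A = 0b1111101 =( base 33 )3q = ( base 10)125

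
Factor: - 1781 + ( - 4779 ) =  - 6560 = - 2^5*5^1*41^1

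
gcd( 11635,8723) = 13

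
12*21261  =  255132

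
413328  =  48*8611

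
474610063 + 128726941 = 603337004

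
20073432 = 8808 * 2279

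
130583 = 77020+53563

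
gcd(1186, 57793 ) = 1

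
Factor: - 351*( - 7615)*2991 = 3^4 * 5^1*13^1* 997^1*1523^1 = 7994539215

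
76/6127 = 76/6127 = 0.01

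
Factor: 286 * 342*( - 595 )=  - 58198140= -  2^2*3^2*5^1*7^1*11^1*13^1 *17^1*19^1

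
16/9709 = 16/9709 = 0.00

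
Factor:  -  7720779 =-3^1*11^1 * 43^1*5441^1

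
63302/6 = 10550 + 1/3 = 10550.33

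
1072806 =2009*534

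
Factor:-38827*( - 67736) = 2629985672 = 2^3 * 41^1*947^1*8467^1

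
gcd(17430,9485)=35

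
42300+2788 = 45088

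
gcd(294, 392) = 98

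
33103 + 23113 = 56216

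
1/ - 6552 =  - 1/6552 = - 0.00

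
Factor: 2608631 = 2608631^1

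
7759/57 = 7759/57 = 136.12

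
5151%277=165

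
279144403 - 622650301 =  - 343505898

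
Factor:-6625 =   -  5^3 *53^1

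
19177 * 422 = 8092694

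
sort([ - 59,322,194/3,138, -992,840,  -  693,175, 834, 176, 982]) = [ - 992, - 693,  -  59,194/3, 138, 175, 176, 322, 834, 840, 982]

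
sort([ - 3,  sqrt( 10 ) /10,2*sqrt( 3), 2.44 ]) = [ - 3, sqrt ( 10) /10,  2.44,2*sqrt( 3) ]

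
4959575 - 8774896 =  - 3815321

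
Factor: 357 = 3^1*7^1*17^1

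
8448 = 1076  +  7372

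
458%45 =8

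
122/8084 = 61/4042 = 0.02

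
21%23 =21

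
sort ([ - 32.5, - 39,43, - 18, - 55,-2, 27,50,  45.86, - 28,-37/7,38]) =[ - 55, - 39, - 32.5, - 28, - 18, - 37/7, - 2, 27,38,43,45.86,50]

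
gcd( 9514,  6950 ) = 2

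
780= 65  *12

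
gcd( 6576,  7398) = 822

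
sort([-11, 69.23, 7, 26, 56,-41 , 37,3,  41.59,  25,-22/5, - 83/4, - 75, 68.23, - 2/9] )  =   [ - 75,- 41, -83/4 , - 11,-22/5, - 2/9,3,7, 25 , 26,  37,  41.59,56,  68.23 , 69.23] 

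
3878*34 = 131852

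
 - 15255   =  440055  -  455310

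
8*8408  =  67264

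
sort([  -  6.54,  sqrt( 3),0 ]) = [ - 6.54,0, sqrt(3)]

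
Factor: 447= 3^1 * 149^1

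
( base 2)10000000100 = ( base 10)1028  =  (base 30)148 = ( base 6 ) 4432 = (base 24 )1IK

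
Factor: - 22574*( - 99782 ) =2^2*11287^1 * 49891^1=2252478868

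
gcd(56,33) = 1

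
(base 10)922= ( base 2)1110011010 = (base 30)10M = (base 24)1ea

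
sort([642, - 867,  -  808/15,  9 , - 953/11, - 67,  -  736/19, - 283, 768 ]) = [- 867, - 283, - 953/11,-67 , - 808/15,  -  736/19, 9, 642, 768]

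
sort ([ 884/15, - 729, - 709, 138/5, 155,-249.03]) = [  -  729 , - 709, - 249.03,138/5, 884/15, 155 ]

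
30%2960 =30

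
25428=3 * 8476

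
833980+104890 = 938870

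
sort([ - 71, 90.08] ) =[ - 71, 90.08]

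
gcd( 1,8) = 1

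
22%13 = 9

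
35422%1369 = 1197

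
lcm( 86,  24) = 1032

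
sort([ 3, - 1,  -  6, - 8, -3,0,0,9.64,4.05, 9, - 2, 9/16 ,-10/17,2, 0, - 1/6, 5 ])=[ - 8, - 6, - 3, - 2, - 1, - 10/17,- 1/6,0, 0 , 0, 9/16, 2, 3, 4.05,5, 9, 9.64 ]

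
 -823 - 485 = -1308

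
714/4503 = 238/1501= 0.16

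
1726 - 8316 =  - 6590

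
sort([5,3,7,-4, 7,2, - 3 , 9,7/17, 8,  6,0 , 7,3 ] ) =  [ -4, - 3,0 , 7/17,2, 3, 3,5,6,7,7 , 7 , 8,9]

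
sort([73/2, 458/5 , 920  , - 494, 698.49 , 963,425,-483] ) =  [ - 494, - 483, 73/2, 458/5,425,698.49, 920,963 ]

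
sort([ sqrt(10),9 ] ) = [sqrt(10 ),9]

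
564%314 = 250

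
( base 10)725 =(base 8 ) 1325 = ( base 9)885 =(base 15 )335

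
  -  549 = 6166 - 6715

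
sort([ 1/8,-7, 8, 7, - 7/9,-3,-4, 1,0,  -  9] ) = [ - 9, - 7, - 4, - 3, - 7/9, 0  ,  1/8, 1, 7, 8]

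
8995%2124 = 499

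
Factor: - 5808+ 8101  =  2293^1 = 2293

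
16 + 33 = 49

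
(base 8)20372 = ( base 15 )277c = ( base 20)1122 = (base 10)8442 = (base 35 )6V7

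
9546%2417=2295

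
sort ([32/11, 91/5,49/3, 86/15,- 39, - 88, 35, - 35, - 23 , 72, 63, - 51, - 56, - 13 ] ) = [-88, - 56, - 51, - 39, - 35 , - 23, - 13, 32/11 , 86/15,  49/3,91/5,35, 63, 72]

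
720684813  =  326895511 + 393789302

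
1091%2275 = 1091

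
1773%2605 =1773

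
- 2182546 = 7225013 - 9407559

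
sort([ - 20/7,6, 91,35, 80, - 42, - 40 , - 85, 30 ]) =[ - 85, - 42, - 40, - 20/7,6, 30, 35,  80,91]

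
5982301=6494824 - 512523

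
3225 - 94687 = -91462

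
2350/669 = 2350/669 = 3.51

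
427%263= 164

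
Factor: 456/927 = 2^3*3^( - 1 )*19^1*103^(- 1 ) = 152/309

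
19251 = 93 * 207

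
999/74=27/2 = 13.50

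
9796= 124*79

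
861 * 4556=3922716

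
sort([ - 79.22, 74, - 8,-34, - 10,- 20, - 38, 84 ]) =[ - 79.22,  -  38,-34,-20, - 10, - 8,74, 84 ] 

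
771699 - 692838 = 78861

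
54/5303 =54/5303 = 0.01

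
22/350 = 11/175=0.06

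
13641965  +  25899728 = 39541693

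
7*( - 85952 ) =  - 601664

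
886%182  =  158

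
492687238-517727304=-25040066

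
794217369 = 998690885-204473516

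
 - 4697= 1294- 5991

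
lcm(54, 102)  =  918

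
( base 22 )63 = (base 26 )55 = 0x87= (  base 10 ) 135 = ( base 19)72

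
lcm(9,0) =0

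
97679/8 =12209 + 7/8 = 12209.88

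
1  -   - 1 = 2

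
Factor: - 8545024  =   - 2^8 * 29^1*1151^1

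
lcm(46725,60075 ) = 420525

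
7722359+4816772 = 12539131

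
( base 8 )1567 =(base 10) 887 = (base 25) 1ac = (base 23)1fd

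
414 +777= 1191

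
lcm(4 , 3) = 12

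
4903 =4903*1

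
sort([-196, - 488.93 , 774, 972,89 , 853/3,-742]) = [ - 742,-488.93 , - 196 , 89,853/3, 774,  972] 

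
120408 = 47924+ 72484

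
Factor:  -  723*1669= - 1206687 = - 3^1*241^1*1669^1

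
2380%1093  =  194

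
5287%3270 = 2017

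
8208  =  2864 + 5344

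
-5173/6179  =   - 5173/6179 = - 0.84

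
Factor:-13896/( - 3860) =18/5 = 2^1*3^2*5^( - 1 )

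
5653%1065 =328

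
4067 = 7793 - 3726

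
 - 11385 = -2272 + -9113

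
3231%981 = 288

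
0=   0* 591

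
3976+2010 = 5986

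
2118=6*353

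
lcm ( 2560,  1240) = 79360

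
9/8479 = 9/8479 =0.00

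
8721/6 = 2907/2 = 1453.50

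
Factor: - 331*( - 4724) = 2^2*331^1*1181^1=1563644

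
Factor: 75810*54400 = 4124064000 = 2^8*3^1*5^3*7^1*17^1*19^2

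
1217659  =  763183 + 454476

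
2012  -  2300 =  - 288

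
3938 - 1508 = 2430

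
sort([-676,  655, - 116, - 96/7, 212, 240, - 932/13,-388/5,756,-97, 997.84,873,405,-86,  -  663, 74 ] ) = [-676, - 663 ,-116, - 97, - 86, - 388/5, - 932/13,-96/7, 74,212, 240,405, 655,756,873,997.84]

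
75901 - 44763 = 31138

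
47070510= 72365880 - 25295370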